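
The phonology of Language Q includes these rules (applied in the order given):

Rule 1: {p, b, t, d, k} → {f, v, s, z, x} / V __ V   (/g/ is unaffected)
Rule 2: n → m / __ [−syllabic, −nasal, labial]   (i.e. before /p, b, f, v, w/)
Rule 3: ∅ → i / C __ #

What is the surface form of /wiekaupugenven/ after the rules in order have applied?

Rule 1 (intervocalic spirantization): /k/ is a stop between vowels /e/ and /a/, so it spirantizes to the fricative [x]. /p/ is a stop between vowels /u/ and /u/, so it spirantizes to the fricative [f]. /wiekaupugenven/ → wiexaufugenven.
Rule 2 (nasal place assimilation): /n/ precedes the labial consonant /v/, so it assimilates in place to [m]. /wiexaufugenven/ → wiexaufugemven.
Rule 3 (final i-epenthesis): the form ends in the consonant /n/, so [i] is inserted word-finally. /wiexaufugemven/ → wiexaufugemveni.

wiexaufugemveni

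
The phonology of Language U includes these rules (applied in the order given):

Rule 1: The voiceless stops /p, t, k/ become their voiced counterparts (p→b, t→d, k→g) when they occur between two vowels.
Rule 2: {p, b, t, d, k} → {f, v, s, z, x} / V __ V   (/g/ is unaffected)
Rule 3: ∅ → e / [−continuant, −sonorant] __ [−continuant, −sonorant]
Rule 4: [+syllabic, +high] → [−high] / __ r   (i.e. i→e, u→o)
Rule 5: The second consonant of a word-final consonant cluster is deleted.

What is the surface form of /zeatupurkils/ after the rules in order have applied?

zeazuvorkil

Rule 1 (intervocalic voicing): /t/ is a voiceless stop between vowels /a/ and /u/, so it voices to [d]. /p/ is a voiceless stop between vowels /u/ and /u/, so it voices to [b]. /zeatupurkils/ → zeaduburkils.
Rule 2 (intervocalic spirantization): /d/ is a stop between vowels /a/ and /u/, so it spirantizes to the fricative [z]. /b/ is a stop between vowels /u/ and /u/, so it spirantizes to the fricative [v]. /zeaduburkils/ → zeazuvurkils.
Rule 3 (stop-cluster e-epenthesis): no segment meets the environment; /zeazuvurkils/ is unchanged.
Rule 4 (pre-rhotic lowering): /u/ is a high vowel immediately before /r/, so it lowers to [o]. /zeazuvurkils/ → zeazuvorkils.
Rule 5 (final cluster simplification): /s/ is the second consonant of a word-final cluster /ls/, so it deletes. /zeazuvorkils/ → zeazuvorkil.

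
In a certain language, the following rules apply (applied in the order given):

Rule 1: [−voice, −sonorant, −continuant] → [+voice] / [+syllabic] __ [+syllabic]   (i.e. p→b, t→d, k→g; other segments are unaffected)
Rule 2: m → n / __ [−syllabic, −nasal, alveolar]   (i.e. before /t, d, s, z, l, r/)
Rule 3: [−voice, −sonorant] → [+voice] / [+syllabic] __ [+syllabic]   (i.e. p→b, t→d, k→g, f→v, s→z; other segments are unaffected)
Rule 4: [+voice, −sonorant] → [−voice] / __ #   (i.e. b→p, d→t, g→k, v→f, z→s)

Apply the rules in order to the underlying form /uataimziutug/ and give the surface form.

uadainziuduk

Rule 1 (intervocalic voicing): /t/ is a voiceless stop between vowels /a/ and /a/, so it voices to [d]. /t/ is a voiceless stop between vowels /u/ and /u/, so it voices to [d]. /uataimziutug/ → uadaimziudug.
Rule 2 (nasal place assimilation): /m/ precedes the alveolar consonant /z/, so it assimilates in place to [n]. /uadaimziudug/ → uadainziudug.
Rule 3 (intervocalic voicing): no segment meets the environment; /uadainziudug/ is unchanged.
Rule 4 (final devoicing): /g/ is a voiced obstruent in word-final position, so it devoices to [k]. /uadainziudug/ → uadainziuduk.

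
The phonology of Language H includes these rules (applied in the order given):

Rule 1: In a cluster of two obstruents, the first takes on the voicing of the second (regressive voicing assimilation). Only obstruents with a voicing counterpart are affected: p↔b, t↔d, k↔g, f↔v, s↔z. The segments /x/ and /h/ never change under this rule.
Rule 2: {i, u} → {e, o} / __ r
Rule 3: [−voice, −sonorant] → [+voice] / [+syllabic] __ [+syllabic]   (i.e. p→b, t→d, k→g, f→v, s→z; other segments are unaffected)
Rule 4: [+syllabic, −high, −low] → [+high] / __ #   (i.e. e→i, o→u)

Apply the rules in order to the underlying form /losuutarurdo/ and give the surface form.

Rule 1 (regressive voicing assimilation): no segment meets the environment; /losuutarurdo/ is unchanged.
Rule 2 (pre-rhotic lowering): /u/ is a high vowel immediately before /r/, so it lowers to [o]. /losuutarurdo/ → losuutarordo.
Rule 3 (intervocalic voicing): /s/ is a voiceless obstruent between vowels /o/ and /u/, so it voices to [z]. /t/ is a voiceless obstruent between vowels /u/ and /a/, so it voices to [d]. /losuutarordo/ → lozuudarordo.
Rule 4 (final vowel raising): /o/ is a mid vowel in word-final position, so it raises to [u]. /lozuudarordo/ → lozuudarordu.

lozuudarordu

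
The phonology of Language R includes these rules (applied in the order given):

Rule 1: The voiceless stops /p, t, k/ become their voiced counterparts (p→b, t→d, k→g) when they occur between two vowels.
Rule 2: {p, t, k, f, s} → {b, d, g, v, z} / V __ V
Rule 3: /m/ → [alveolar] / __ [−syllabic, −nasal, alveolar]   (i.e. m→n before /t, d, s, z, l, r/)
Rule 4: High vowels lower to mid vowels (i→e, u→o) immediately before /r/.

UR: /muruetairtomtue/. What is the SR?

moruedaertontue

Rule 1 (intervocalic voicing): /t/ is a voiceless stop between vowels /e/ and /a/, so it voices to [d]. /muruetairtomtue/ → muruedairtomtue.
Rule 2 (intervocalic voicing): no segment meets the environment; /muruedairtomtue/ is unchanged.
Rule 3 (nasal place assimilation): /m/ precedes the alveolar consonant /t/, so it assimilates in place to [n]. /muruedairtomtue/ → muruedairtontue.
Rule 4 (pre-rhotic lowering): /u/ is a high vowel immediately before /r/, so it lowers to [o]. /i/ is a high vowel immediately before /r/, so it lowers to [e]. /muruedairtontue/ → moruedaertontue.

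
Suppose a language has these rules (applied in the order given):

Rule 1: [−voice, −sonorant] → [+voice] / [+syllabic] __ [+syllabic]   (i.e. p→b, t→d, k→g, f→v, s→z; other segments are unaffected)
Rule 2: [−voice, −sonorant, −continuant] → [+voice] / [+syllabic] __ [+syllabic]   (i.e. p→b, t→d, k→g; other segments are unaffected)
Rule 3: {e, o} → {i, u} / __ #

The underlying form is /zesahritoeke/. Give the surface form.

zezahridoegi

Rule 1 (intervocalic voicing): /s/ is a voiceless obstruent between vowels /e/ and /a/, so it voices to [z]. /t/ is a voiceless obstruent between vowels /i/ and /o/, so it voices to [d]. /k/ is a voiceless obstruent between vowels /e/ and /e/, so it voices to [g]. /zesahritoeke/ → zezahridoege.
Rule 2 (intervocalic voicing): no segment meets the environment; /zezahridoege/ is unchanged.
Rule 3 (final vowel raising): /e/ is a mid vowel in word-final position, so it raises to [i]. /zezahridoege/ → zezahridoegi.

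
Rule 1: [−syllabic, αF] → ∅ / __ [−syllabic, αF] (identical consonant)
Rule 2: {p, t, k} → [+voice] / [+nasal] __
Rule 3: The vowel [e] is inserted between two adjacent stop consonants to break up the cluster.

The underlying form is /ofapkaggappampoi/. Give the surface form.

ofapekagapamboi

Rule 1 (degemination): /gg/ is a geminate; the first /g/ deletes. /pp/ is a geminate; the first /p/ deletes. /ofapkaggappampoi/ → ofapkagapampoi.
Rule 2 (post-nasal voicing): /p/ is a voiceless stop immediately after the nasal /m/, so it voices to [b]. /ofapkagapampoi/ → ofapkagapamboi.
Rule 3 (stop-cluster e-epenthesis): /p/ and /k/ form a stop–stop cluster, so [e] is inserted between them. /ofapkagapamboi/ → ofapekagapamboi.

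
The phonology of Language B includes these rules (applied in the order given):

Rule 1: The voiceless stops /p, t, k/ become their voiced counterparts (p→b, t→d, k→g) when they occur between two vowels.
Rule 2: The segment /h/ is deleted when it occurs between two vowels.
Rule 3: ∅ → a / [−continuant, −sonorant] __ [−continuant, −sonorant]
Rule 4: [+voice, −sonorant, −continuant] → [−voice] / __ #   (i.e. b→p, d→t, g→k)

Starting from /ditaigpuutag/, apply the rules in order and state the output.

Rule 1 (intervocalic voicing): /t/ is a voiceless stop between vowels /i/ and /a/, so it voices to [d]. /t/ is a voiceless stop between vowels /u/ and /a/, so it voices to [d]. /ditaigpuutag/ → didaigpuudag.
Rule 2 (intervocalic h-deletion): no segment meets the environment; /didaigpuudag/ is unchanged.
Rule 3 (stop-cluster a-epenthesis): /g/ and /p/ form a stop–stop cluster, so [a] is inserted between them. /didaigpuudag/ → didaigapuudag.
Rule 4 (final devoicing): /g/ is a voiced stop in word-final position, so it devoices to [k]. /didaigapuudag/ → didaigapuudak.

didaigapuudak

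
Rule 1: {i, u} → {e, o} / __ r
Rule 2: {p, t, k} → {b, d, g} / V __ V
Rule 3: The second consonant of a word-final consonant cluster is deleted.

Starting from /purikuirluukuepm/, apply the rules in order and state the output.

poriguerluuguep

Rule 1 (pre-rhotic lowering): /u/ is a high vowel immediately before /r/, so it lowers to [o]. /i/ is a high vowel immediately before /r/, so it lowers to [e]. /purikuirluukuepm/ → porikuerluukuepm.
Rule 2 (intervocalic voicing): /k/ is a voiceless stop between vowels /i/ and /u/, so it voices to [g]. /k/ is a voiceless stop between vowels /u/ and /u/, so it voices to [g]. /porikuerluukuepm/ → poriguerluuguepm.
Rule 3 (final cluster simplification): /m/ is the second consonant of a word-final cluster /pm/, so it deletes. /poriguerluuguepm/ → poriguerluuguep.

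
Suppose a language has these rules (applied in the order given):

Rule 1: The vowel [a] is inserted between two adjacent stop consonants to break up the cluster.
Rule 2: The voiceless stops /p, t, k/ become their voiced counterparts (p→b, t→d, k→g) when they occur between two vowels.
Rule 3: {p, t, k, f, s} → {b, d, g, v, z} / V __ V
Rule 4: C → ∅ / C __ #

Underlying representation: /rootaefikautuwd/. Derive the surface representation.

Rule 1 (stop-cluster a-epenthesis): no segment meets the environment; /rootaefikautuwd/ is unchanged.
Rule 2 (intervocalic voicing): /t/ is a voiceless stop between vowels /o/ and /a/, so it voices to [d]. /k/ is a voiceless stop between vowels /i/ and /a/, so it voices to [g]. /t/ is a voiceless stop between vowels /u/ and /u/, so it voices to [d]. /rootaefikautuwd/ → roodaefigauduwd.
Rule 3 (intervocalic voicing): /f/ is a voiceless obstruent between vowels /e/ and /i/, so it voices to [v]. /roodaefigauduwd/ → roodaevigauduwd.
Rule 4 (final cluster simplification): /d/ is the second consonant of a word-final cluster /wd/, so it deletes. /roodaevigauduwd/ → roodaevigauduw.

roodaevigauduw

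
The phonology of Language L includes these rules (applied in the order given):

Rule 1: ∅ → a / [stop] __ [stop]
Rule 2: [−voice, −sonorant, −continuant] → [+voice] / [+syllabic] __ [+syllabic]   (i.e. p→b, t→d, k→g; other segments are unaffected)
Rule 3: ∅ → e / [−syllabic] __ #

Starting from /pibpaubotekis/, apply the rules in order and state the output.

Rule 1 (stop-cluster a-epenthesis): /b/ and /p/ form a stop–stop cluster, so [a] is inserted between them. /pibpaubotekis/ → pibapaubotekis.
Rule 2 (intervocalic voicing): /p/ is a voiceless stop between vowels /a/ and /a/, so it voices to [b]. /t/ is a voiceless stop between vowels /o/ and /e/, so it voices to [d]. /k/ is a voiceless stop between vowels /e/ and /i/, so it voices to [g]. /pibapaubotekis/ → pibabaubodegis.
Rule 3 (final e-epenthesis): the form ends in the consonant /s/, so [e] is inserted word-finally. /pibabaubodegis/ → pibabaubodegise.

pibabaubodegise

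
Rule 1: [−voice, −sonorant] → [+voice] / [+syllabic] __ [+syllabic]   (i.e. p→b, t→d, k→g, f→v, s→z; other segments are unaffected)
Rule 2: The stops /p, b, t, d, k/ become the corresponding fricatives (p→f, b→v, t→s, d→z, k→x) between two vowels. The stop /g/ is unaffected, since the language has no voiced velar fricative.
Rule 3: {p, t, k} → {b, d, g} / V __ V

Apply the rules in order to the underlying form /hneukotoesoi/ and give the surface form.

hneugozoezoi

Rule 1 (intervocalic voicing): /k/ is a voiceless obstruent between vowels /u/ and /o/, so it voices to [g]. /t/ is a voiceless obstruent between vowels /o/ and /o/, so it voices to [d]. /s/ is a voiceless obstruent between vowels /e/ and /o/, so it voices to [z]. /hneukotoesoi/ → hneugodoezoi.
Rule 2 (intervocalic spirantization): /d/ is a stop between vowels /o/ and /o/, so it spirantizes to the fricative [z]. /hneugodoezoi/ → hneugozoezoi.
Rule 3 (intervocalic voicing): no segment meets the environment; /hneugozoezoi/ is unchanged.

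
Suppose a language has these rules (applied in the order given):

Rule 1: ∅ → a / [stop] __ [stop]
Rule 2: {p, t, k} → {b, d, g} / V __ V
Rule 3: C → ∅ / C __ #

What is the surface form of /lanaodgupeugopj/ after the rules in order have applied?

Rule 1 (stop-cluster a-epenthesis): /d/ and /g/ form a stop–stop cluster, so [a] is inserted between them. /lanaodgupeugopj/ → lanaodagupeugopj.
Rule 2 (intervocalic voicing): /p/ is a voiceless stop between vowels /u/ and /e/, so it voices to [b]. /lanaodagupeugopj/ → lanaodagubeugopj.
Rule 3 (final cluster simplification): /j/ is the second consonant of a word-final cluster /pj/, so it deletes. /lanaodagubeugopj/ → lanaodagubeugop.

lanaodagubeugop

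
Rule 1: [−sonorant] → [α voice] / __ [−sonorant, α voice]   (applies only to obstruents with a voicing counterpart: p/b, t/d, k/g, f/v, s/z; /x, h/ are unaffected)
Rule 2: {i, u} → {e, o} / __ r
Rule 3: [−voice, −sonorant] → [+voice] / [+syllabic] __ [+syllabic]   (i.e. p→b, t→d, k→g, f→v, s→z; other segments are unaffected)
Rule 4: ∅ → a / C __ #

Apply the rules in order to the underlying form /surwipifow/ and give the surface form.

Rule 1 (regressive voicing assimilation): no segment meets the environment; /surwipifow/ is unchanged.
Rule 2 (pre-rhotic lowering): /u/ is a high vowel immediately before /r/, so it lowers to [o]. /surwipifow/ → sorwipifow.
Rule 3 (intervocalic voicing): /p/ is a voiceless obstruent between vowels /i/ and /i/, so it voices to [b]. /f/ is a voiceless obstruent between vowels /i/ and /o/, so it voices to [v]. /sorwipifow/ → sorwibivow.
Rule 4 (final a-epenthesis): the form ends in the consonant /w/, so [a] is inserted word-finally. /sorwibivow/ → sorwibivowa.

sorwibivowa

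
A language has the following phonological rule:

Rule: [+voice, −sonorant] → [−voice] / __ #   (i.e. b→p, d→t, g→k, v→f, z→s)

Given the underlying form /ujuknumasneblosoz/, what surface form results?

ujuknumasneblosos

/z/ is a voiced obstruent in word-final position, so it devoices to [s].
The other instance of /b/ does not occur in the required environment and remains unchanged.
Surface form: [ujuknumasneblosos].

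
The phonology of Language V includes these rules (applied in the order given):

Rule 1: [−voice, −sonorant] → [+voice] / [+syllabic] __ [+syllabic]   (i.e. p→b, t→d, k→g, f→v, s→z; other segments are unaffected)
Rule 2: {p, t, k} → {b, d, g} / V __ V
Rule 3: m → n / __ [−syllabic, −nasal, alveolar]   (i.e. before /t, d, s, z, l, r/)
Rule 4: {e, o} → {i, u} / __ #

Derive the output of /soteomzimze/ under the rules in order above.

sodeonzinzi

Rule 1 (intervocalic voicing): /t/ is a voiceless obstruent between vowels /o/ and /e/, so it voices to [d]. /soteomzimze/ → sodeomzimze.
Rule 2 (intervocalic voicing): no segment meets the environment; /sodeomzimze/ is unchanged.
Rule 3 (nasal place assimilation): /m/ precedes the alveolar consonant /z/, so it assimilates in place to [n]. /m/ precedes the alveolar consonant /z/, so it assimilates in place to [n]. /sodeomzimze/ → sodeonzinze.
Rule 4 (final vowel raising): /e/ is a mid vowel in word-final position, so it raises to [i]. /sodeonzinze/ → sodeonzinzi.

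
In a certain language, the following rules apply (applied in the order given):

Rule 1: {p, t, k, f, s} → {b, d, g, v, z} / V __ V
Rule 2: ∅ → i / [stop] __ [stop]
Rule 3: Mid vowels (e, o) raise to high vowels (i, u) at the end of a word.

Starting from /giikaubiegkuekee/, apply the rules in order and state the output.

Rule 1 (intervocalic voicing): /k/ is a voiceless obstruent between vowels /i/ and /a/, so it voices to [g]. /k/ is a voiceless obstruent between vowels /e/ and /e/, so it voices to [g]. /giikaubiegkuekee/ → giigaubiegkuegee.
Rule 2 (stop-cluster i-epenthesis): /g/ and /k/ form a stop–stop cluster, so [i] is inserted between them. /giigaubiegkuegee/ → giigaubiegikuegee.
Rule 3 (final vowel raising): /e/ is a mid vowel in word-final position, so it raises to [i]. /giigaubiegikuegee/ → giigaubiegikuegei.

giigaubiegikuegei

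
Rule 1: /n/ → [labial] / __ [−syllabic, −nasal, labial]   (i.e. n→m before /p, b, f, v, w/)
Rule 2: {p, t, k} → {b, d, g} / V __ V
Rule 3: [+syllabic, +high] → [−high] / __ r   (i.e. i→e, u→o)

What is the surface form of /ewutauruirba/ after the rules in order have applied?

Rule 1 (nasal place assimilation): no segment meets the environment; /ewutauruirba/ is unchanged.
Rule 2 (intervocalic voicing): /t/ is a voiceless stop between vowels /u/ and /a/, so it voices to [d]. /ewutauruirba/ → ewudauruirba.
Rule 3 (pre-rhotic lowering): /u/ is a high vowel immediately before /r/, so it lowers to [o]. /i/ is a high vowel immediately before /r/, so it lowers to [e]. /ewudauruirba/ → ewudaoruerba.

ewudaoruerba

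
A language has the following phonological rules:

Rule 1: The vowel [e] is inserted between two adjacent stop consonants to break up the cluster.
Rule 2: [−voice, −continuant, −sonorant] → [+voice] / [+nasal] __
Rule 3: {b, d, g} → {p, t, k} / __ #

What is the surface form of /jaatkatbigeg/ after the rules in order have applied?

Rule 1 (stop-cluster e-epenthesis): /t/ and /k/ form a stop–stop cluster, so [e] is inserted between them. /t/ and /b/ form a stop–stop cluster, so [e] is inserted between them. /jaatkatbigeg/ → jaatekatebigeg.
Rule 2 (post-nasal voicing): no segment meets the environment; /jaatekatebigeg/ is unchanged.
Rule 3 (final devoicing): /g/ is a voiced stop in word-final position, so it devoices to [k]. /jaatekatebigeg/ → jaatekatebigek.

jaatekatebigek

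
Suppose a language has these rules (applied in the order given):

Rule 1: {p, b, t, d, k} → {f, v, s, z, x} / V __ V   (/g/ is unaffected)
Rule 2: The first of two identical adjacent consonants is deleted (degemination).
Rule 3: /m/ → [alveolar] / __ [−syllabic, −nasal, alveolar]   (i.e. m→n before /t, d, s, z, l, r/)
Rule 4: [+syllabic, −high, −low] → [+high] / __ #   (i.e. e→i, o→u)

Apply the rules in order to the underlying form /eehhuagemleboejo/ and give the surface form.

eehuagenlevoeju

Rule 1 (intervocalic spirantization): /b/ is a stop between vowels /e/ and /o/, so it spirantizes to the fricative [v]. /eehhuagemleboejo/ → eehhuagemlevoejo.
Rule 2 (degemination): /hh/ is a geminate; the first /h/ deletes. /eehhuagemlevoejo/ → eehuagemlevoejo.
Rule 3 (nasal place assimilation): /m/ precedes the alveolar consonant /l/, so it assimilates in place to [n]. /eehuagemlevoejo/ → eehuagenlevoejo.
Rule 4 (final vowel raising): /o/ is a mid vowel in word-final position, so it raises to [u]. /eehuagenlevoejo/ → eehuagenlevoeju.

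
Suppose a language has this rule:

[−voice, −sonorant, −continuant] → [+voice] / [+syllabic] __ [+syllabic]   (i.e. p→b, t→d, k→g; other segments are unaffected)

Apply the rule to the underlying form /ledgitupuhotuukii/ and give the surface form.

/t/ is a voiceless stop between vowels /i/ and /u/, so it voices to [d].
/p/ is a voiceless stop between vowels /u/ and /u/, so it voices to [b].
/t/ is a voiceless stop between vowels /o/ and /u/, so it voices to [d].
/k/ is a voiceless stop between vowels /u/ and /i/, so it voices to [g].
Surface form: [ledgidubuhoduugii].

ledgidubuhoduugii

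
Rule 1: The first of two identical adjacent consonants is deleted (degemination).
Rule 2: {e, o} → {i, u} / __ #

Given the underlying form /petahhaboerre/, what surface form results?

petahaboeri

Rule 1 (degemination): /hh/ is a geminate; the first /h/ deletes. /rr/ is a geminate; the first /r/ deletes. /petahhaboerre/ → petahaboere.
Rule 2 (final vowel raising): /e/ is a mid vowel in word-final position, so it raises to [i]. /petahaboere/ → petahaboeri.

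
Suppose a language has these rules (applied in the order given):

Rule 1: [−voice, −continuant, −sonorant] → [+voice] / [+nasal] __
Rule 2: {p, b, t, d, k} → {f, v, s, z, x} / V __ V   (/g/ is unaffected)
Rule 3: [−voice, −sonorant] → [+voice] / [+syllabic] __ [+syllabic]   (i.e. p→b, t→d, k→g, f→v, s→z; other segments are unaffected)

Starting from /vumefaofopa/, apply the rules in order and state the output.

Rule 1 (post-nasal voicing): no segment meets the environment; /vumefaofopa/ is unchanged.
Rule 2 (intervocalic spirantization): /p/ is a stop between vowels /o/ and /a/, so it spirantizes to the fricative [f]. /vumefaofopa/ → vumefaofofa.
Rule 3 (intervocalic voicing): /f/ is a voiceless obstruent between vowels /e/ and /a/, so it voices to [v]. /f/ is a voiceless obstruent between vowels /o/ and /o/, so it voices to [v]. /f/ is a voiceless obstruent between vowels /o/ and /a/, so it voices to [v]. /vumefaofofa/ → vumevaovova.

vumevaovova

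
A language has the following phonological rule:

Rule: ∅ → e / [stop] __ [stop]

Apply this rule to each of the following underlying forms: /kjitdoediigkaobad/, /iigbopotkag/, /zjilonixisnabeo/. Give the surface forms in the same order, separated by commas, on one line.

/kjitdoediigkaobad/: /t/ and /d/ form a stop–stop cluster, so [e] is inserted between them. /g/ and /k/ form a stop–stop cluster, so [e] is inserted between them. → [kjitedoediigekaobad].
/iigbopotkag/: /g/ and /b/ form a stop–stop cluster, so [e] is inserted between them. /t/ and /k/ form a stop–stop cluster, so [e] is inserted between them. → [iigebopotekag].
/zjilonixisnabeo/: the rule's environment is not met; surfaces unchanged as [zjilonixisnabeo].

kjitedoediigekaobad, iigebopotekag, zjilonixisnabeo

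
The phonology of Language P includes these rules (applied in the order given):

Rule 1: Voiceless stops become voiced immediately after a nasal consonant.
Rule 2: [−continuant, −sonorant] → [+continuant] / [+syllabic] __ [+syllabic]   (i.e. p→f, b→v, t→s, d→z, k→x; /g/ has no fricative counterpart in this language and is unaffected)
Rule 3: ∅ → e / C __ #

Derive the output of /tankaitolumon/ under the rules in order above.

Rule 1 (post-nasal voicing): /k/ is a voiceless stop immediately after the nasal /n/, so it voices to [g]. /tankaitolumon/ → tangaitolumon.
Rule 2 (intervocalic spirantization): /t/ is a stop between vowels /i/ and /o/, so it spirantizes to the fricative [s]. /tangaitolumon/ → tangaisolumon.
Rule 3 (final e-epenthesis): the form ends in the consonant /n/, so [e] is inserted word-finally. /tangaisolumon/ → tangaisolumone.

tangaisolumone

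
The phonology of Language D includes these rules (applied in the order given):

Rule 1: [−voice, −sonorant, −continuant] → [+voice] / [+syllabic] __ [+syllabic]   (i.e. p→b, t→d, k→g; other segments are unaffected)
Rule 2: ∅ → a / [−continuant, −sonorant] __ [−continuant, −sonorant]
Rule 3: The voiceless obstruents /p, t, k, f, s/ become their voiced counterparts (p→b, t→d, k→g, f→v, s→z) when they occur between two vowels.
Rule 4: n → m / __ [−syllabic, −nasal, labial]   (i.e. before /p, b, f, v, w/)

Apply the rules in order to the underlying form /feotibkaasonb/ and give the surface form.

Rule 1 (intervocalic voicing): /t/ is a voiceless stop between vowels /o/ and /i/, so it voices to [d]. /feotibkaasonb/ → feodibkaasonb.
Rule 2 (stop-cluster a-epenthesis): /b/ and /k/ form a stop–stop cluster, so [a] is inserted between them. /feodibkaasonb/ → feodibakaasonb.
Rule 3 (intervocalic voicing): /k/ is a voiceless obstruent between vowels /a/ and /a/, so it voices to [g]. /s/ is a voiceless obstruent between vowels /a/ and /o/, so it voices to [z]. /feodibakaasonb/ → feodibagaazonb.
Rule 4 (nasal place assimilation): /n/ precedes the labial consonant /b/, so it assimilates in place to [m]. /feodibagaazonb/ → feodibagaazomb.

feodibagaazomb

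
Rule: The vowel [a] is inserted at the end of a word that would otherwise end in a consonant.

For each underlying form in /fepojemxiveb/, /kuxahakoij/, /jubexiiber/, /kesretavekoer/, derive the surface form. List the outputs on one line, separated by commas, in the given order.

fepojemxiveba, kuxahakoija, jubexiibera, kesretavekoera

/fepojemxiveb/: the form ends in the consonant /b/, so [a] is inserted word-finally. → [fepojemxiveba].
/kuxahakoij/: the form ends in the consonant /j/, so [a] is inserted word-finally. → [kuxahakoija].
/jubexiiber/: the form ends in the consonant /r/, so [a] is inserted word-finally. → [jubexiibera].
/kesretavekoer/: the form ends in the consonant /r/, so [a] is inserted word-finally. → [kesretavekoera].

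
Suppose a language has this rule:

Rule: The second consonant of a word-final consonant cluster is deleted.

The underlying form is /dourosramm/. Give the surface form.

dourosram

/m/ is the second consonant of a word-final cluster /mm/, so it deletes.
The other instances of /d/, /r/, /s/, /m/ do not occur in the required environment and remain unchanged.
Surface form: [dourosram].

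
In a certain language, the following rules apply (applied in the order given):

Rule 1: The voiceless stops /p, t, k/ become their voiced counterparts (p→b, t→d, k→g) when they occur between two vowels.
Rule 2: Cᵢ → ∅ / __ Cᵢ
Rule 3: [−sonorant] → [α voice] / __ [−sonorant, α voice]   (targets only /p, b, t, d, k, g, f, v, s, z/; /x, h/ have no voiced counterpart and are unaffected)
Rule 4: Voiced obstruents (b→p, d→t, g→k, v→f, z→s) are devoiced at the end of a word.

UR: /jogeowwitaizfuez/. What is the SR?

Rule 1 (intervocalic voicing): /t/ is a voiceless stop between vowels /i/ and /a/, so it voices to [d]. /jogeowwitaizfuez/ → jogeowwidaizfuez.
Rule 2 (degemination): /ww/ is a geminate; the first /w/ deletes. /jogeowwidaizfuez/ → jogeowidaizfuez.
Rule 3 (regressive voicing assimilation): /z/ precedes the voiceless obstruent /f/, so it devoices to [s] by assimilation. /jogeowidaizfuez/ → jogeowidaisfuez.
Rule 4 (final devoicing): /z/ is a voiced obstruent in word-final position, so it devoices to [s]. /jogeowidaisfuez/ → jogeowidaisfues.

jogeowidaisfues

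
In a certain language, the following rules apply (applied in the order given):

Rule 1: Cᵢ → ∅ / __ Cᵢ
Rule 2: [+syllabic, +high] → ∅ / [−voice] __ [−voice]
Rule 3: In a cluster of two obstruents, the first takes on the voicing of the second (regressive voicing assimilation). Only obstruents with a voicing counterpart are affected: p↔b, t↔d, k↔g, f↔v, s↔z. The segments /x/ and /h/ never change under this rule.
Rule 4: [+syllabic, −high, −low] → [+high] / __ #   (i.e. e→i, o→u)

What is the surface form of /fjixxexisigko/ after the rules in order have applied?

Rule 1 (degemination): /xx/ is a geminate; the first /x/ deletes. /fjixxexisigko/ → fjixexisigko.
Rule 2 (high vowel syncope): /i/ is a high vowel flanked by voiceless consonants /x/ and /s/, so it deletes. /fjixexisigko/ → fjixexsigko.
Rule 3 (regressive voicing assimilation): /g/ precedes the voiceless obstruent /k/, so it devoices to [k] by assimilation. /fjixexsigko/ → fjixexsikko.
Rule 4 (final vowel raising): /o/ is a mid vowel in word-final position, so it raises to [u]. /fjixexsikko/ → fjixexsikku.

fjixexsikku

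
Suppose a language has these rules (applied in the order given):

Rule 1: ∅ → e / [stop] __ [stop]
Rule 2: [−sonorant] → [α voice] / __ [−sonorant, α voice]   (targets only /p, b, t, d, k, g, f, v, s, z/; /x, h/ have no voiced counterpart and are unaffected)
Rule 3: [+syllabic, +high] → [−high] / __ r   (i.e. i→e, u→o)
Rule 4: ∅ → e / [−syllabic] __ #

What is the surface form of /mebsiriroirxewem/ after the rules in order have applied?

mepsereroerxeweme

Rule 1 (stop-cluster e-epenthesis): no segment meets the environment; /mebsiriroirxewem/ is unchanged.
Rule 2 (regressive voicing assimilation): /b/ precedes the voiceless obstruent /s/, so it devoices to [p] by assimilation. /mebsiriroirxewem/ → mepsiriroirxewem.
Rule 3 (pre-rhotic lowering): /i/ is a high vowel immediately before /r/, so it lowers to [e]. /i/ is a high vowel immediately before /r/, so it lowers to [e]. /i/ is a high vowel immediately before /r/, so it lowers to [e]. /mepsiriroirxewem/ → mepsereroerxewem.
Rule 4 (final e-epenthesis): the form ends in the consonant /m/, so [e] is inserted word-finally. /mepsereroerxewem/ → mepsereroerxeweme.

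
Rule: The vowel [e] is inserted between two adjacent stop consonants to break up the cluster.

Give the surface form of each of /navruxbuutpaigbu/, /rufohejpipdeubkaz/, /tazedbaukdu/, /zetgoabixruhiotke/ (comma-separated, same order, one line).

navruxbuutepaigebu, rufohejpipedeubekaz, tazedebaukedu, zetegoabixruhioteke

/navruxbuutpaigbu/: /t/ and /p/ form a stop–stop cluster, so [e] is inserted between them. /g/ and /b/ form a stop–stop cluster, so [e] is inserted between them. → [navruxbuutepaigebu].
/rufohejpipdeubkaz/: /p/ and /d/ form a stop–stop cluster, so [e] is inserted between them. /b/ and /k/ form a stop–stop cluster, so [e] is inserted between them. → [rufohejpipedeubekaz].
/tazedbaukdu/: /d/ and /b/ form a stop–stop cluster, so [e] is inserted between them. /k/ and /d/ form a stop–stop cluster, so [e] is inserted between them. → [tazedebaukedu].
/zetgoabixruhiotke/: /t/ and /g/ form a stop–stop cluster, so [e] is inserted between them. /t/ and /k/ form a stop–stop cluster, so [e] is inserted between them. → [zetegoabixruhioteke].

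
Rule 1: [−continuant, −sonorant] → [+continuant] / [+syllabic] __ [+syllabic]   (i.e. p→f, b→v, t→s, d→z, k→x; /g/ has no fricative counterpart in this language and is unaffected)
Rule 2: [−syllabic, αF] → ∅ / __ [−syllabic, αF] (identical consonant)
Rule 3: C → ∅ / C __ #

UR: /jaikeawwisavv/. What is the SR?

Rule 1 (intervocalic spirantization): /k/ is a stop between vowels /i/ and /e/, so it spirantizes to the fricative [x]. /jaikeawwisavv/ → jaixeawwisavv.
Rule 2 (degemination): /ww/ is a geminate; the first /w/ deletes. /vv/ is a geminate; the first /v/ deletes. /jaixeawwisavv/ → jaixeawisav.
Rule 3 (final cluster simplification): no segment meets the environment; /jaixeawisav/ is unchanged.

jaixeawisav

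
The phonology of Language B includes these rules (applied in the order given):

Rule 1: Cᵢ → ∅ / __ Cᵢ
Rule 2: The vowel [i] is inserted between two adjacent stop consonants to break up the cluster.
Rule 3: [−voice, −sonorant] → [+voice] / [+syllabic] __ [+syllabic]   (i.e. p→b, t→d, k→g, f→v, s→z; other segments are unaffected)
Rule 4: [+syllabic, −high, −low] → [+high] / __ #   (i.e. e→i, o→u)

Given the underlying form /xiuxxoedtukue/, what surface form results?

xiuxoedidugui

Rule 1 (degemination): /xx/ is a geminate; the first /x/ deletes. /xiuxxoedtukue/ → xiuxoedtukue.
Rule 2 (stop-cluster i-epenthesis): /d/ and /t/ form a stop–stop cluster, so [i] is inserted between them. /xiuxoedtukue/ → xiuxoeditukue.
Rule 3 (intervocalic voicing): /t/ is a voiceless obstruent between vowels /i/ and /u/, so it voices to [d]. /k/ is a voiceless obstruent between vowels /u/ and /u/, so it voices to [g]. /xiuxoeditukue/ → xiuxoedidugue.
Rule 4 (final vowel raising): /e/ is a mid vowel in word-final position, so it raises to [i]. /xiuxoedidugue/ → xiuxoedidugui.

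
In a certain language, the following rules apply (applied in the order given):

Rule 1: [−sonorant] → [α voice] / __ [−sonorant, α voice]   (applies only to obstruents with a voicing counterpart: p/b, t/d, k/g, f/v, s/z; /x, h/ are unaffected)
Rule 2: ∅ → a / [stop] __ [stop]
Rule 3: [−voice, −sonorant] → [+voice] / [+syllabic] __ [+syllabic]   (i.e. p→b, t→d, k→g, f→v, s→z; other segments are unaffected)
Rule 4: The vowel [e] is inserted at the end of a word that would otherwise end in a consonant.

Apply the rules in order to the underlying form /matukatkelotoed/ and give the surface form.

madugadagelodoede

Rule 1 (regressive voicing assimilation): no segment meets the environment; /matukatkelotoed/ is unchanged.
Rule 2 (stop-cluster a-epenthesis): /t/ and /k/ form a stop–stop cluster, so [a] is inserted between them. /matukatkelotoed/ → matukatakelotoed.
Rule 3 (intervocalic voicing): /t/ is a voiceless obstruent between vowels /a/ and /u/, so it voices to [d]. /k/ is a voiceless obstruent between vowels /u/ and /a/, so it voices to [g]. /t/ is a voiceless obstruent between vowels /a/ and /a/, so it voices to [d]. /k/ is a voiceless obstruent between vowels /a/ and /e/, so it voices to [g]. /t/ is a voiceless obstruent between vowels /o/ and /o/, so it voices to [d]. /matukatakelotoed/ → madugadagelodoed.
Rule 4 (final e-epenthesis): the form ends in the consonant /d/, so [e] is inserted word-finally. /madugadagelodoed/ → madugadagelodoede.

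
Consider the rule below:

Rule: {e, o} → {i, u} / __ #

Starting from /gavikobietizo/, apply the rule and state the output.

Scanning /gavikobietizo/: /o/ at position 6 is not in the conditioning environment; /e/ at position 9 is not in the conditioning environment; /o/ is a mid vowel in word-final position, so it raises to [u].
Result: [gavikobietizu].

gavikobietizu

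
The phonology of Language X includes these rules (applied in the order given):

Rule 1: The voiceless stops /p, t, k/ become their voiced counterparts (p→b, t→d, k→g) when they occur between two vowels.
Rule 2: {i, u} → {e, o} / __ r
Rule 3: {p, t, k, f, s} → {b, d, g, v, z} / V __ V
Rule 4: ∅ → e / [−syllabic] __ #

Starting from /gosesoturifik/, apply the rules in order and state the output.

Rule 1 (intervocalic voicing): /t/ is a voiceless stop between vowels /o/ and /u/, so it voices to [d]. /gosesoturifik/ → gosesodurifik.
Rule 2 (pre-rhotic lowering): /u/ is a high vowel immediately before /r/, so it lowers to [o]. /gosesodurifik/ → gosesodorifik.
Rule 3 (intervocalic voicing): /s/ is a voiceless obstruent between vowels /o/ and /e/, so it voices to [z]. /s/ is a voiceless obstruent between vowels /e/ and /o/, so it voices to [z]. /f/ is a voiceless obstruent between vowels /i/ and /i/, so it voices to [v]. /gosesodorifik/ → gozezodorivik.
Rule 4 (final e-epenthesis): the form ends in the consonant /k/, so [e] is inserted word-finally. /gozezodorivik/ → gozezodorivike.

gozezodorivike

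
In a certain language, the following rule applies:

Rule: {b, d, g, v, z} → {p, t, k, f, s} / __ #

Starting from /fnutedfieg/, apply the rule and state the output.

/g/ is a voiced obstruent in word-final position, so it devoices to [k].
The other instance of /d/ does not occur in the required environment and remains unchanged.
Surface form: [fnutedfiek].

fnutedfiek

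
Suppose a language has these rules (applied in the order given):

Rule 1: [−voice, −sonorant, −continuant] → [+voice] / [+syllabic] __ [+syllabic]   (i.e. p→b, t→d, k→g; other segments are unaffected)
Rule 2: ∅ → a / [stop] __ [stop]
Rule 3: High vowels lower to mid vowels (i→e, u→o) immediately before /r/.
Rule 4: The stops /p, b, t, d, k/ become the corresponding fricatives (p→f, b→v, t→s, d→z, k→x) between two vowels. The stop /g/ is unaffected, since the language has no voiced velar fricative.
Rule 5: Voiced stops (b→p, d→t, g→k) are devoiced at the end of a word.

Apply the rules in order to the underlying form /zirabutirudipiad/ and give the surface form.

zeravuzeruziviat

Rule 1 (intervocalic voicing): /t/ is a voiceless stop between vowels /u/ and /i/, so it voices to [d]. /p/ is a voiceless stop between vowels /i/ and /i/, so it voices to [b]. /zirabutirudipiad/ → zirabudirudibiad.
Rule 2 (stop-cluster a-epenthesis): no segment meets the environment; /zirabudirudibiad/ is unchanged.
Rule 3 (pre-rhotic lowering): /i/ is a high vowel immediately before /r/, so it lowers to [e]. /i/ is a high vowel immediately before /r/, so it lowers to [e]. /zirabudirudibiad/ → zerabuderudibiad.
Rule 4 (intervocalic spirantization): /b/ is a stop between vowels /a/ and /u/, so it spirantizes to the fricative [v]. /d/ is a stop between vowels /u/ and /e/, so it spirantizes to the fricative [z]. /d/ is a stop between vowels /u/ and /i/, so it spirantizes to the fricative [z]. /b/ is a stop between vowels /i/ and /i/, so it spirantizes to the fricative [v]. /zerabuderudibiad/ → zeravuzeruziviad.
Rule 5 (final devoicing): /d/ is a voiced stop in word-final position, so it devoices to [t]. /zeravuzeruziviad/ → zeravuzeruziviat.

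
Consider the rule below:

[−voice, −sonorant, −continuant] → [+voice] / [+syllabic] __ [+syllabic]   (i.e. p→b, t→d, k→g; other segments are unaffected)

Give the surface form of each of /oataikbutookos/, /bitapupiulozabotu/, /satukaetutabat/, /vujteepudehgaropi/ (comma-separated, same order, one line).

oadaikbudoogos, bidabubiulozabodu, sadugaedudabat, vujteebudehgarobi

/oataikbutookos/: /t/ is a voiceless stop between vowels /a/ and /a/, so it voices to [d]. /t/ is a voiceless stop between vowels /u/ and /o/, so it voices to [d]. /k/ is a voiceless stop between vowels /o/ and /o/, so it voices to [g]. → [oadaikbudoogos].
/bitapupiulozabotu/: /t/ is a voiceless stop between vowels /i/ and /a/, so it voices to [d]. /p/ is a voiceless stop between vowels /a/ and /u/, so it voices to [b]. /p/ is a voiceless stop between vowels /u/ and /i/, so it voices to [b]. /t/ is a voiceless stop between vowels /o/ and /u/, so it voices to [d]. → [bidabubiulozabodu].
/satukaetutabat/: /t/ is a voiceless stop between vowels /a/ and /u/, so it voices to [d]. /k/ is a voiceless stop between vowels /u/ and /a/, so it voices to [g]. /t/ is a voiceless stop between vowels /e/ and /u/, so it voices to [d]. /t/ is a voiceless stop between vowels /u/ and /a/, so it voices to [d]. → [sadugaedudabat].
/vujteepudehgaropi/: /p/ is a voiceless stop between vowels /e/ and /u/, so it voices to [b]. /p/ is a voiceless stop between vowels /o/ and /i/, so it voices to [b]. → [vujteebudehgarobi].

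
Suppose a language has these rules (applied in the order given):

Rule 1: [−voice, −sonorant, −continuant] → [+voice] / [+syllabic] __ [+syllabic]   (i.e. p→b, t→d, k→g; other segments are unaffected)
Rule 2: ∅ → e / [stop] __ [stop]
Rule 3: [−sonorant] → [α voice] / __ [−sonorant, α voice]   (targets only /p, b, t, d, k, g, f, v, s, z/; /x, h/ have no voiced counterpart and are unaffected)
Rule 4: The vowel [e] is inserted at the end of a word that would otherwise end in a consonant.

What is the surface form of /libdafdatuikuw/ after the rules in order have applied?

Rule 1 (intervocalic voicing): /t/ is a voiceless stop between vowels /a/ and /u/, so it voices to [d]. /k/ is a voiceless stop between vowels /i/ and /u/, so it voices to [g]. /libdafdatuikuw/ → libdafdaduiguw.
Rule 2 (stop-cluster e-epenthesis): /b/ and /d/ form a stop–stop cluster, so [e] is inserted between them. /libdafdaduiguw/ → libedafdaduiguw.
Rule 3 (regressive voicing assimilation): /f/ precedes the voiced obstruent /d/, so it voices to [v] by assimilation. /libedafdaduiguw/ → libedavdaduiguw.
Rule 4 (final e-epenthesis): the form ends in the consonant /w/, so [e] is inserted word-finally. /libedavdaduiguw/ → libedavdaduiguwe.

libedavdaduiguwe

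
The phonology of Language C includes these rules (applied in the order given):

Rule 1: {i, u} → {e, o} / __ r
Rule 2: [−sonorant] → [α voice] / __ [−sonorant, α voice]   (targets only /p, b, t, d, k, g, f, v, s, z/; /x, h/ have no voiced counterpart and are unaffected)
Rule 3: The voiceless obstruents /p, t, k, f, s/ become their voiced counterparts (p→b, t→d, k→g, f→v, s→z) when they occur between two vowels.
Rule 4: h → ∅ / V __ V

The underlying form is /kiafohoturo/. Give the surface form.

Rule 1 (pre-rhotic lowering): /u/ is a high vowel immediately before /r/, so it lowers to [o]. /kiafohoturo/ → kiafohotoro.
Rule 2 (regressive voicing assimilation): no segment meets the environment; /kiafohotoro/ is unchanged.
Rule 3 (intervocalic voicing): /f/ is a voiceless obstruent between vowels /a/ and /o/, so it voices to [v]. /t/ is a voiceless obstruent between vowels /o/ and /o/, so it voices to [d]. /kiafohotoro/ → kiavohodoro.
Rule 4 (intervocalic h-deletion): /h/ occurs between vowels /o/ and /o/, so it deletes. /kiavohodoro/ → kiavoodoro.

kiavoodoro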